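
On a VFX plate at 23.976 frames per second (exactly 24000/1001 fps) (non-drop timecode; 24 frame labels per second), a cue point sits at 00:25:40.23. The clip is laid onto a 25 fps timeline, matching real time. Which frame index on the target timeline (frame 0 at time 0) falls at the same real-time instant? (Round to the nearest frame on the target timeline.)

Source frame index: (0×3600 + 25×60 + 40) × 24 + 23 = 36983.
Real time: 36983 / (24000/1001) = 37019983/24000 s.
Target frame: (37019983/24000) × (25) = 37019983/960 ≈ 38562.482 → 38562.

frame 38562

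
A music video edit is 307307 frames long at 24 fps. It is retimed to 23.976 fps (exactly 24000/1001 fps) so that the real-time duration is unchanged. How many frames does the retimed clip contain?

307000 frames

Target frames = source frames × (target rate / source rate) = 307307 × (24000/1001)/(24) = 307307 × 1000/1001 = 307000.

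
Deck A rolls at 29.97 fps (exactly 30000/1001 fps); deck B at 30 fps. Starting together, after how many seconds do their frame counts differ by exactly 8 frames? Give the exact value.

4004/15 seconds

The gap grows by |30 − 30000/1001| = 30/1001 frames per second.
Time for a 8-frame gap: 8 ÷ (30/1001) = 4004/15 s.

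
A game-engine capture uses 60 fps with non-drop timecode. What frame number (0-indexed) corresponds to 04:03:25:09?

876309

Total seconds to the label: (4 × 3600 + 3 × 60 + 25) = 14605.
Frame index = 14605 × 60 + 9 = 876309.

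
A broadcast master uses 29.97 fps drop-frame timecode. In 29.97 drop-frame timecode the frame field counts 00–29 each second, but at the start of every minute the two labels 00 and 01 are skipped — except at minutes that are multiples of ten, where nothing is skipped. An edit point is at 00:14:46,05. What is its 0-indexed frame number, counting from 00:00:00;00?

As if non-drop at 30 labels/s: (0 × 3600 + 14 × 60 + 46) × 30 + 5 = 26585.
Minute boundaries passed: 14; those not divisible by 10: 14 − 1 = 13; dropped labels = 2 × 13 = 26.
Actual frame index = 26585 − 26 = 26559.

26559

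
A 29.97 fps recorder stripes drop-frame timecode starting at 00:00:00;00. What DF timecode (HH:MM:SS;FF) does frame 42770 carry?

Each 10-minute DF block holds 10 × 60 × 30 − 9 × 2 = 17982 frames. 42770 ÷ 17982 → 2 full blocks, remainder 6806.
Within the partial block the first minute is 1800 frames and each further minute 1798, so 3 further minute boundaries passed. Total skipped labels = 18 × 2 + 2 × 3 = 42.
Non-drop label index = 42770 + 42 = 42812; at 30 labels/s that is 00:23:47:02, i.e. DF 00:23:47;02.

00:23:47;02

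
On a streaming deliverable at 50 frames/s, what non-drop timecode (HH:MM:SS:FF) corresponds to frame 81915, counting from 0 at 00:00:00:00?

00:27:18:15

81915 ÷ 50 = 1638 full seconds, remainder 15 frames.
1638 s = 0 h 27 min 18 s.
Timecode: 00:27:18:15.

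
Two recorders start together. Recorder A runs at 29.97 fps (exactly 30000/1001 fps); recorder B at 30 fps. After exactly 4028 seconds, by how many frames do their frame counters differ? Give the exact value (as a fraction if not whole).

A emits 30000/1001 × 4028 = 120840000/1001 frames; B emits 30 × 4028 = 120840.
Difference = 120840/1001 frames (≈ 120.7193); B is ahead of A.

120840/1001 frames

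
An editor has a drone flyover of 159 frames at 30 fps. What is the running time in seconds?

Running time = 159 / (30) = 5.3 s.

5.3 seconds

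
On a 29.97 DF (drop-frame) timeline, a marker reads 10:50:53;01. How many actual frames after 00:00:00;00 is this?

As if non-drop at 30 labels/s: (10 × 3600 + 50 × 60 + 53) × 30 + 1 = 1171591.
Minute boundaries passed: 650; those not divisible by 10: 650 − 65 = 585; dropped labels = 2 × 585 = 1170.
Actual frame index = 1171591 − 1170 = 1170421.

1170421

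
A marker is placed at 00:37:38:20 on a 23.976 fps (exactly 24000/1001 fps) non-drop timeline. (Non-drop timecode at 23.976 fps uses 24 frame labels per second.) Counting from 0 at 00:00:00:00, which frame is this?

Total seconds to the label: (0 × 3600 + 37 × 60 + 38) = 2258.
Frame index = 2258 × 24 + 20 = 54212.

frame 54212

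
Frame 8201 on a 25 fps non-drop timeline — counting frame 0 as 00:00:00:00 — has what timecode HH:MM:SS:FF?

8201 ÷ 25 = 328 full seconds, remainder 1 frame.
328 s = 0 h 5 min 28 s.
Timecode: 00:05:28:01.

00:05:28:01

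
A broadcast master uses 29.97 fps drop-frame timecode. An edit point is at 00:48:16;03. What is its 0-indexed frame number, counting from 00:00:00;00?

86795

Complete 10-minute blocks: 4, each 17982 frames → 71928.
Remaining 8 whole minutes in the current block: 1800 + 7 × 1798 = 14386 frames.
Within the current minute: 16 × 30 + 3 − 2 = 481 (labels ;00/;01 skipped at this minute). Total = 71928 + 14386 + 481 = 86795.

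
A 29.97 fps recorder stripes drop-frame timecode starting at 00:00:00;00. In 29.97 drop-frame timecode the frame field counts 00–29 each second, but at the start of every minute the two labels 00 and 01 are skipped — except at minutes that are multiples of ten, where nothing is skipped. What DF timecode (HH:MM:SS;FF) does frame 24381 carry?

00:13:33;15

Ten DF minutes hold 17982 frames, so frame 24381 lies in block 1 (frames 17982–35963) with 6399 frames into that block.
The block's first minute is 1800 frames and the rest 1798 each; 6399 frames reaches minute 3, so 1 × 18 + 3 × 2 = 24 labels have been skipped so far.
Adding those back, label number 24381 + 24 = 24405 at 30 labels/s is 813 s + 15 f = 0 h 13 min 33 s frame 15, i.e. 00:13:33;15.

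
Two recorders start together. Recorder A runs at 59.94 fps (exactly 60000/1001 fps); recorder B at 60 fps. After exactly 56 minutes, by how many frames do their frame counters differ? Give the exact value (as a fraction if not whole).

28800/143 frames

56 min = 3360 s.
A emits 60000/1001 × 3360 = 28800000/143 frames; B emits 60 × 3360 = 201600.
Difference = 28800/143 frames (≈ 201.3986); B is ahead of A.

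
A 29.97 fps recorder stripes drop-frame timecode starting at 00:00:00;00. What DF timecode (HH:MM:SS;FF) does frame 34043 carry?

Each 10-minute DF block holds 10 × 60 × 30 − 9 × 2 = 17982 frames. 34043 ÷ 17982 → 1 full block, remainder 16061.
Within the partial block the first minute is 1800 frames and each further minute 1798, so 8 further minute boundaries passed. Total skipped labels = 18 × 1 + 2 × 8 = 34.
Non-drop label index = 34043 + 34 = 34077; at 30 labels/s that is 00:18:55:27, i.e. DF 00:18:55;27.

00:18:55;27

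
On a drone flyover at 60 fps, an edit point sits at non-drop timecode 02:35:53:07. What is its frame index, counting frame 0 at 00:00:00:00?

Total seconds to the label: (2 × 3600 + 35 × 60 + 53) = 9353.
Frame index = 9353 × 60 + 7 = 561187.

561187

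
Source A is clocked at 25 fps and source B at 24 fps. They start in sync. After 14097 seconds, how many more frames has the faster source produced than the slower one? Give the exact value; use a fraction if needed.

A emits 25 × 14097 = 352425 frames; B emits 24 × 14097 = 338328.
Difference = 14097 frames; B is behind A.

14097 frames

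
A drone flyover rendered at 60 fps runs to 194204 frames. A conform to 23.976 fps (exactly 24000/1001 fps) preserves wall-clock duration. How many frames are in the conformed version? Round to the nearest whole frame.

77604 frames

Frames at target rate = 194204 × (24000/1001) / (60) = 77681600/1001 ≈ 77603.996.
Nearest whole frame: 77604.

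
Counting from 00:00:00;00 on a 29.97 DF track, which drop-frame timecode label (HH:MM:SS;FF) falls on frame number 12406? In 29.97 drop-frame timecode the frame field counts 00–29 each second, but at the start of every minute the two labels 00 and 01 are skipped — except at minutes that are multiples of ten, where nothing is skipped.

Ten DF minutes hold 17982 frames, so frame 12406 lies in block 0 (frames 0–17981) with 12406 frames into that block.
The block's first minute is 1800 frames and the rest 1798 each; 12406 frames reaches minute 6, so 0 × 18 + 6 × 2 = 12 labels have been skipped so far.
Adding those back, label number 12406 + 12 = 12418 at 30 labels/s is 413 s + 28 f = 0 h 6 min 53 s frame 28, i.e. 00:06:53;28.

00:06:53;28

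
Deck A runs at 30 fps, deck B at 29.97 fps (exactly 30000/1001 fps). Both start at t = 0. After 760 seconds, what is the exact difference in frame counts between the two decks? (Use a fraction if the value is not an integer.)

A emits 30 × 760 = 22800 frames; B emits 30000/1001 × 760 = 22800000/1001.
Difference = 22800/1001 frames (≈ 22.7772); B is behind A.

22800/1001 frames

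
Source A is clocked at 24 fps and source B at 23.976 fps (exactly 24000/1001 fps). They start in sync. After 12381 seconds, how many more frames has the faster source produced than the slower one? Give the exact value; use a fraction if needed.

297144/1001 frames

A emits 24 × 12381 = 297144 frames; B emits 24000/1001 × 12381 = 297144000/1001.
Difference = 297144/1001 frames (≈ 296.8472); B is behind A.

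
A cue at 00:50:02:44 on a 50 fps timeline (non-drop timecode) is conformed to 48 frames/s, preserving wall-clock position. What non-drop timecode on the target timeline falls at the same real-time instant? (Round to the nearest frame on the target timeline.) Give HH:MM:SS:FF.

Source frame index: (0×3600 + 50×60 + 2) × 50 + 44 = 150144.
Real time: 150144 / (50) = 75072/25 s.
Target frame: (75072/25) × (48) = 3603456/25 ≈ 144138.240 → 144138.
At 48 labels/s: frame 144138 → 00:50:02:42.

00:50:02:42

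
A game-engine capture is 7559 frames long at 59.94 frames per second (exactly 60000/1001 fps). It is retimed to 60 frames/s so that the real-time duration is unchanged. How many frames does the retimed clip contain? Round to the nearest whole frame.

Frames at target rate = 7559 × (60) / (60000/1001) = 7566559/1000 ≈ 7566.559.
Nearest whole frame: 7567.

7567 frames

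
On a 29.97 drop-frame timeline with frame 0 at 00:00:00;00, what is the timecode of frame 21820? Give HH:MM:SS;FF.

00:12:08;02

Ten DF minutes hold 17982 frames, so frame 21820 lies in block 1 (frames 17982–35963) with 3838 frames into that block.
The block's first minute is 1800 frames and the rest 1798 each; 3838 frames reaches minute 2, so 1 × 18 + 2 × 2 = 22 labels have been skipped so far.
Adding those back, label number 21820 + 22 = 21842 at 30 labels/s is 728 s + 2 f = 0 h 12 min 8 s frame 2, i.e. 00:12:08;02.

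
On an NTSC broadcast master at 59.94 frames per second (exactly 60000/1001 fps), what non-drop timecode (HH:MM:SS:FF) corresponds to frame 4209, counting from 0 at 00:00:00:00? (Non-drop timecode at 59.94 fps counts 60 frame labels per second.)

00:01:10:09

4209 ÷ 60 = 70 full seconds, remainder 9 frames.
70 s = 0 h 1 min 10 s.
Timecode: 00:01:10:09.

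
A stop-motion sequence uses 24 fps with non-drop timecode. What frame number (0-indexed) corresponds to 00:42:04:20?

Total seconds to the label: (0 × 3600 + 42 × 60 + 4) = 2524.
Frame index = 2524 × 24 + 20 = 60596.

60596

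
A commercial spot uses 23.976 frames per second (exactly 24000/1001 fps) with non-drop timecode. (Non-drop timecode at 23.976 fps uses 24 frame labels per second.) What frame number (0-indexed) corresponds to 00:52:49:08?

Total seconds to the label: (0 × 3600 + 52 × 60 + 49) = 3169.
Frame index = 3169 × 24 + 8 = 76064.

frame 76064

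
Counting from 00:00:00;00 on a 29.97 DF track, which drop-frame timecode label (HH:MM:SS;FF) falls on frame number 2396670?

22:12:48;28

Ten DF minutes hold 17982 frames, so frame 2396670 lies in block 133 (frames 2391606–2409587) with 5064 frames into that block.
The block's first minute is 1800 frames and the rest 1798 each; 5064 frames reaches minute 2, so 133 × 18 + 2 × 2 = 2398 labels have been skipped so far.
Adding those back, label number 2396670 + 2398 = 2399068 at 30 labels/s is 79968 s + 28 f = 22 h 12 min 48 s frame 28, i.e. 22:12:48;28.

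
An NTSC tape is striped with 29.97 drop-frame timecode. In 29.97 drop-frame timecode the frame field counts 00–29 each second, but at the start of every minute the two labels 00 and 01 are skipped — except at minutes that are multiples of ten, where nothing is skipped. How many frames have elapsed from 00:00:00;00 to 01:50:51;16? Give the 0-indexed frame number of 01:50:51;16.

199348

As if non-drop at 30 labels/s: (1 × 3600 + 50 × 60 + 51) × 30 + 16 = 199546.
Minute boundaries passed: 110; those not divisible by 10: 110 − 11 = 99; dropped labels = 2 × 99 = 198.
Actual frame index = 199546 − 198 = 199348.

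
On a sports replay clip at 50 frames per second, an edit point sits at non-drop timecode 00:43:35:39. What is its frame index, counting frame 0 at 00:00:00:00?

Total seconds to the label: (0 × 3600 + 43 × 60 + 35) = 2615.
Frame index = 2615 × 50 + 39 = 130789.

130789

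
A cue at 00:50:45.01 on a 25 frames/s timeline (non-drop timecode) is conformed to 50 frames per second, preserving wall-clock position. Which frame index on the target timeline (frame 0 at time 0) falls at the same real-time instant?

Source frame index: (0×3600 + 50×60 + 45) × 25 + 1 = 76126.
Real time: 76126 / (25) = 76126/25 s.
Target frame: (76126/25) × (50) = 152252.

frame 152252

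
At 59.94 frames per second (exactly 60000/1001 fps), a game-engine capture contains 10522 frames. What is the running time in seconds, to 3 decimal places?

175.542 seconds

Running time = 10522 × 1001/60000 = 5266261/30000 s ≈ 175.542 s.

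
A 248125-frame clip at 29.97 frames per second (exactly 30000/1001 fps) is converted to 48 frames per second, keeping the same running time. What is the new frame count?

Target frames = source frames × (target rate / source rate) = 248125 × (48)/(30000/1001) = 248125 × 1001/625 = 397397.

397397 frames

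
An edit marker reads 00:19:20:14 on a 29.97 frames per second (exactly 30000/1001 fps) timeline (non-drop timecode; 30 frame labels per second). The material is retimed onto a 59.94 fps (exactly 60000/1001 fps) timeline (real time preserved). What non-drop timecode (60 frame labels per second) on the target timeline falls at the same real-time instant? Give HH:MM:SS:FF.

Source frame index: (0×3600 + 19×60 + 20) × 30 + 14 = 34814.
Real time: 34814 / (30000/1001) = 17424407/15000 s.
Target frame: (17424407/15000) × (60000/1001) = 69628.
At 60 labels/s: frame 69628 → 00:19:20:28.

00:19:20:28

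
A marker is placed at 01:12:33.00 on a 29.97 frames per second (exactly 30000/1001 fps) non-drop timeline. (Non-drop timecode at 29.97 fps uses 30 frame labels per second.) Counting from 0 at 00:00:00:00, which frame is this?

130590

Total seconds to the label: (1 × 3600 + 12 × 60 + 33) = 4353.
Frame index = 4353 × 30 + 0 = 130590.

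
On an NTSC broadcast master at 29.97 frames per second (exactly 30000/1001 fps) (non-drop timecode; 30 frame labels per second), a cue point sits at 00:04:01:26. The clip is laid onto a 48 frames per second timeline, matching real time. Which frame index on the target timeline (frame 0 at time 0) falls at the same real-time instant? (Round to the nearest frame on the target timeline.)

frame 11621

Source frame index: (0×3600 + 4×60 + 1) × 30 + 26 = 7256.
Real time: 7256 / (30000/1001) = 907907/3750 s.
Target frame: (907907/3750) × (48) = 7263256/625 ≈ 11621.210 → 11621.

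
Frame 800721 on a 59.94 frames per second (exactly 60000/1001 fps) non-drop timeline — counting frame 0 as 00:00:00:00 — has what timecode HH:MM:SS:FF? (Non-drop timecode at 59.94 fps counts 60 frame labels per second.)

800721 ÷ 60 = 13345 full seconds, remainder 21 frames.
13345 s = 3 h 42 min 25 s.
Timecode: 03:42:25:21.

03:42:25:21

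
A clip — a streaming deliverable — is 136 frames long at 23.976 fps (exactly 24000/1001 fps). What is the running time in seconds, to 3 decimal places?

Running time = 136 × 1001/24000 = 17017/3000 s ≈ 5.672 s.

5.672 seconds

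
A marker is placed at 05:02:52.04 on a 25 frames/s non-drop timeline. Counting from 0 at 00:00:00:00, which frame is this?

Total seconds to the label: (5 × 3600 + 2 × 60 + 52) = 18172.
Frame index = 18172 × 25 + 4 = 454304.

frame 454304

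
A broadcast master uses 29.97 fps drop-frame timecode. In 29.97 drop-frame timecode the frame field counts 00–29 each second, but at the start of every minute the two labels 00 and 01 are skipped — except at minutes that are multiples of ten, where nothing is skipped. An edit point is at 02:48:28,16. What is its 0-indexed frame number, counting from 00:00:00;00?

302952

Complete 10-minute blocks: 16, each 17982 frames → 287712.
Remaining 8 whole minutes in the current block: 1800 + 7 × 1798 = 14386 frames.
Within the current minute: 28 × 30 + 16 − 2 = 854 (labels ;00/;01 skipped at this minute). Total = 287712 + 14386 + 854 = 302952.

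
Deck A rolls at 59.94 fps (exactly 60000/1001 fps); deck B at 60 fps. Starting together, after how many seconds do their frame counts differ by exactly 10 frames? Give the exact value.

The gap grows by |60 − 60000/1001| = 60/1001 frames per second.
Time for a 10-frame gap: 10 ÷ (60/1001) = 1001/6 s.

1001/6 seconds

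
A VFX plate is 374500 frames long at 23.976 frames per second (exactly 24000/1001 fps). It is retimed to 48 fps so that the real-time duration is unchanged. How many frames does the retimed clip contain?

749749 frames

Target frames = source frames × (target rate / source rate) = 374500 × (48)/(24000/1001) = 374500 × 1001/500 = 749749.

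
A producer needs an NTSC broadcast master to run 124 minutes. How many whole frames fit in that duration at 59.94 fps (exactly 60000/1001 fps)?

124 min = 7440 s.
Frames = 7440 × 60000/1001 = 446400000/1001 ≈ 445954.0460.
Complete frames: 445954.

445954 frames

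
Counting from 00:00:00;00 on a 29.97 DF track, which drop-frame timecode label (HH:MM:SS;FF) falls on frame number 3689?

00:02:03;03

Each 10-minute DF block holds 10 × 60 × 30 − 9 × 2 = 17982 frames. 3689 ÷ 17982 → 0 full blocks, remainder 3689.
Within the partial block the first minute is 1800 frames and each further minute 1798, so 2 further minute boundaries passed. Total skipped labels = 18 × 0 + 2 × 2 = 4.
Non-drop label index = 3689 + 4 = 3693; at 30 labels/s that is 00:02:03:03, i.e. DF 00:02:03;03.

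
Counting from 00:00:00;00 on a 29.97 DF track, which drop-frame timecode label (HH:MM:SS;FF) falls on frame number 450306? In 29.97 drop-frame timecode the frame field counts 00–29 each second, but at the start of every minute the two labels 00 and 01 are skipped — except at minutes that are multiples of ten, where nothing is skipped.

Ten DF minutes hold 17982 frames, so frame 450306 lies in block 25 (frames 449550–467531) with 756 frames into that block.
The block's first minute is 1800 frames and the rest 1798 each; 756 frames reaches minute 0, so 25 × 18 + 0 × 2 = 450 labels have been skipped so far.
Adding those back, label number 450306 + 450 = 450756 at 30 labels/s is 15025 s + 6 f = 4 h 10 min 25 s frame 6, i.e. 04:10:25;06.

04:10:25;06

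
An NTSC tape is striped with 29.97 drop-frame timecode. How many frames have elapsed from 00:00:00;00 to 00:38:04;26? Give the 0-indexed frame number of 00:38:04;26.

As if non-drop at 30 labels/s: (0 × 3600 + 38 × 60 + 4) × 30 + 26 = 68546.
Minute boundaries passed: 38; those not divisible by 10: 38 − 3 = 35; dropped labels = 2 × 35 = 70.
Actual frame index = 68546 − 70 = 68476.

68476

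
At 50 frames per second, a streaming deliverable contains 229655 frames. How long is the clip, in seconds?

4593.1 seconds

Running time = 229655 / (50) = 4593.1 s.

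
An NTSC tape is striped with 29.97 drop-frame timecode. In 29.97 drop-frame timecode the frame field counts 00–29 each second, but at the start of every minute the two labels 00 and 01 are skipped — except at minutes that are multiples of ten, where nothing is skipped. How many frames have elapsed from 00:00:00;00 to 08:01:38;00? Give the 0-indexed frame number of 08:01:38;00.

Complete 10-minute blocks: 48, each 17982 frames → 863136.
Remaining 1 whole minute in the current block: 1800 + 0 × 1798 = 1800 frames.
Within the current minute: 38 × 30 + 0 − 2 = 1138 (labels ;00/;01 skipped at this minute). Total = 863136 + 1800 + 1138 = 866074.

866074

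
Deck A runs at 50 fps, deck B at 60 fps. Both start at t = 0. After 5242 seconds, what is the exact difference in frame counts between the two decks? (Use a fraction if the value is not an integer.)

A emits 50 × 5242 = 262100 frames; B emits 60 × 5242 = 314520.
Difference = 52420 frames; B is ahead of A.

52420 frames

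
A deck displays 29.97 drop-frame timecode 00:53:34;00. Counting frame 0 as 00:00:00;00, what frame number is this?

96324

Complete 10-minute blocks: 5, each 17982 frames → 89910.
Remaining 3 whole minutes in the current block: 1800 + 2 × 1798 = 5396 frames.
Within the current minute: 34 × 30 + 0 − 2 = 1018 (labels ;00/;01 skipped at this minute). Total = 89910 + 5396 + 1018 = 96324.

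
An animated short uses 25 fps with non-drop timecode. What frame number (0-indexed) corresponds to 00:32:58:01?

49451

Total seconds to the label: (0 × 3600 + 32 × 60 + 58) = 1978.
Frame index = 1978 × 25 + 1 = 49451.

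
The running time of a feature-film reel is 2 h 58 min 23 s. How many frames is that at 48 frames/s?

513744 frames

2 h 58 min 23 s = 10703 s.
Frames = 10703 × 48 = 513744.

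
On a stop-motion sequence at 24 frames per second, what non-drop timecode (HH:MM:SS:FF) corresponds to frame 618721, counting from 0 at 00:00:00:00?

07:09:40:01

618721 ÷ 24 = 25780 full seconds, remainder 1 frame.
25780 s = 7 h 9 min 40 s.
Timecode: 07:09:40:01.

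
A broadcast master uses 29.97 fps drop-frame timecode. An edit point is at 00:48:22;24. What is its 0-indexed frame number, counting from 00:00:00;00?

86996

As if non-drop at 30 labels/s: (0 × 3600 + 48 × 60 + 22) × 30 + 24 = 87084.
Minute boundaries passed: 48; those not divisible by 10: 48 − 4 = 44; dropped labels = 2 × 44 = 88.
Actual frame index = 87084 − 88 = 86996.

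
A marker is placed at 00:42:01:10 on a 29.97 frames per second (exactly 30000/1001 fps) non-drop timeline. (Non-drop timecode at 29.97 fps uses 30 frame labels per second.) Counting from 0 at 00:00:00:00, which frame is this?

Total seconds to the label: (0 × 3600 + 42 × 60 + 1) = 2521.
Frame index = 2521 × 30 + 10 = 75640.

75640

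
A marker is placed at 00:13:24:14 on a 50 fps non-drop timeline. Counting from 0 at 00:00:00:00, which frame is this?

Total seconds to the label: (0 × 3600 + 13 × 60 + 24) = 804.
Frame index = 804 × 50 + 14 = 40214.

40214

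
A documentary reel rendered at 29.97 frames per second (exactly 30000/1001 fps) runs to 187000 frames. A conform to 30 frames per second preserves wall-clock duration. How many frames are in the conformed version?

Target frames = source frames × (target rate / source rate) = 187000 × (30)/(30000/1001) = 187000 × 1001/1000 = 187187.

187187 frames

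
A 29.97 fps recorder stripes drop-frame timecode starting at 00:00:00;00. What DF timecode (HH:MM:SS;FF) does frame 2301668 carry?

Ten DF minutes hold 17982 frames, so frame 2301668 lies in block 127 (frames 2283714–2301695) with 17954 frames into that block.
The block's first minute is 1800 frames and the rest 1798 each; 17954 frames reaches minute 9, so 127 × 18 + 9 × 2 = 2304 labels have been skipped so far.
Adding those back, label number 2301668 + 2304 = 2303972 at 30 labels/s is 76799 s + 2 f = 21 h 19 min 59 s frame 2, i.e. 21:19:59;02.

21:19:59;02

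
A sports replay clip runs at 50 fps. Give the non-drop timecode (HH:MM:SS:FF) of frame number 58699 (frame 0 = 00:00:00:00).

58699 ÷ 50 = 1173 full seconds, remainder 49 frames.
1173 s = 0 h 19 min 33 s.
Timecode: 00:19:33:49.

00:19:33:49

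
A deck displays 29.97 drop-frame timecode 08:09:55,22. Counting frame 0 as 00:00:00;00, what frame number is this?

880990

Complete 10-minute blocks: 48, each 17982 frames → 863136.
Remaining 9 whole minutes in the current block: 1800 + 8 × 1798 = 16184 frames.
Within the current minute: 55 × 30 + 22 − 2 = 1670 (labels ;00/;01 skipped at this minute). Total = 863136 + 16184 + 1670 = 880990.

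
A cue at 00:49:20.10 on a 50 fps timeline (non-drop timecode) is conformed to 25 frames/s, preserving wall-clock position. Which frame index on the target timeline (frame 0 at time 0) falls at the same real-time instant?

frame 74005

Source frame index: (0×3600 + 49×60 + 20) × 50 + 10 = 148010.
Real time: 148010 / (50) = 14801/5 s.
Target frame: (14801/5) × (25) = 74005.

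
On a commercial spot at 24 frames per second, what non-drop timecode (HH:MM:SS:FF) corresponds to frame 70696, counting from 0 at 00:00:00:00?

00:49:05:16

70696 ÷ 24 = 2945 full seconds, remainder 16 frames.
2945 s = 0 h 49 min 5 s.
Timecode: 00:49:05:16.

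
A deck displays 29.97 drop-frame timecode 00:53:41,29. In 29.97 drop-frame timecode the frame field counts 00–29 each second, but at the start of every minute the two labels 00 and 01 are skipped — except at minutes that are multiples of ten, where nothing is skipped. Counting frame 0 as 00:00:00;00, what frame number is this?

As if non-drop at 30 labels/s: (0 × 3600 + 53 × 60 + 41) × 30 + 29 = 96659.
Minute boundaries passed: 53; those not divisible by 10: 53 − 5 = 48; dropped labels = 2 × 48 = 96.
Actual frame index = 96659 − 96 = 96563.

96563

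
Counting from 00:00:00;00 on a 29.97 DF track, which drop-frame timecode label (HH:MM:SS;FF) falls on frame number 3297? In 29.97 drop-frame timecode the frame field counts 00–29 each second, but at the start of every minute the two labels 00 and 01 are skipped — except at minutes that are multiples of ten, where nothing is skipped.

Ten DF minutes hold 17982 frames, so frame 3297 lies in block 0 (frames 0–17981) with 3297 frames into that block.
The block's first minute is 1800 frames and the rest 1798 each; 3297 frames reaches minute 1, so 0 × 18 + 1 × 2 = 2 labels have been skipped so far.
Adding those back, label number 3297 + 2 = 3299 at 30 labels/s is 109 s + 29 f = 0 h 1 min 49 s frame 29, i.e. 00:01:49;29.

00:01:49;29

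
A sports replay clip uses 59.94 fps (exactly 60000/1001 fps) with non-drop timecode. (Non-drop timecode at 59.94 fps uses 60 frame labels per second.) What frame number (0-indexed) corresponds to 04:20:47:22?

frame 938842

Total seconds to the label: (4 × 3600 + 20 × 60 + 47) = 15647.
Frame index = 15647 × 60 + 22 = 938842.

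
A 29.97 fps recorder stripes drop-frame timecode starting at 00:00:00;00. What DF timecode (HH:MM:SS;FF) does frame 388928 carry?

Ten DF minutes hold 17982 frames, so frame 388928 lies in block 21 (frames 377622–395603) with 11306 frames into that block.
The block's first minute is 1800 frames and the rest 1798 each; 11306 frames reaches minute 6, so 21 × 18 + 6 × 2 = 390 labels have been skipped so far.
Adding those back, label number 388928 + 390 = 389318 at 30 labels/s is 12977 s + 8 f = 3 h 36 min 17 s frame 8, i.e. 03:36:17;08.

03:36:17;08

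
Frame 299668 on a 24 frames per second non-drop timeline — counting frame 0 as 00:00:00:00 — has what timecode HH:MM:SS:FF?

03:28:06:04

299668 ÷ 24 = 12486 full seconds, remainder 4 frames.
12486 s = 3 h 28 min 6 s.
Timecode: 03:28:06:04.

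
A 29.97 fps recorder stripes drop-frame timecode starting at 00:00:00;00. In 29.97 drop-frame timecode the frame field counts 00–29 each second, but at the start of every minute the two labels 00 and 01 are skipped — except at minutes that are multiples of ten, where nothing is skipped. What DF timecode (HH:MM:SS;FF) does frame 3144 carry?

Ten DF minutes hold 17982 frames, so frame 3144 lies in block 0 (frames 0–17981) with 3144 frames into that block.
The block's first minute is 1800 frames and the rest 1798 each; 3144 frames reaches minute 1, so 0 × 18 + 1 × 2 = 2 labels have been skipped so far.
Adding those back, label number 3144 + 2 = 3146 at 30 labels/s is 104 s + 26 f = 0 h 1 min 44 s frame 26, i.e. 00:01:44;26.

00:01:44;26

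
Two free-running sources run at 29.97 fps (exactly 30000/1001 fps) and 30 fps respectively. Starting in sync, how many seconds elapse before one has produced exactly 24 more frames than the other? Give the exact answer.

800.8 seconds

The gap grows by |30 − 30000/1001| = 30/1001 frames per second.
Time for a 24-frame gap: 24 ÷ (30/1001) = 800.8 s.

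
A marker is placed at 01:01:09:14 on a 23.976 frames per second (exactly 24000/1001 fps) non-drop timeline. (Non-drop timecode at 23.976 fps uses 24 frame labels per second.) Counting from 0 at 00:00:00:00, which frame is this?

88070

Total seconds to the label: (1 × 3600 + 1 × 60 + 9) = 3669.
Frame index = 3669 × 24 + 14 = 88070.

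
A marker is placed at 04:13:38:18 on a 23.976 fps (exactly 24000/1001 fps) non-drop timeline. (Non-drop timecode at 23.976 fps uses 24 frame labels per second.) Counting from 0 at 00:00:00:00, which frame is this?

365250

Total seconds to the label: (4 × 3600 + 13 × 60 + 38) = 15218.
Frame index = 15218 × 24 + 18 = 365250.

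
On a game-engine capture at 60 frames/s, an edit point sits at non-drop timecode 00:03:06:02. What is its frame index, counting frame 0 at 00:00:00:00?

11162

Total seconds to the label: (0 × 3600 + 3 × 60 + 6) = 186.
Frame index = 186 × 60 + 2 = 11162.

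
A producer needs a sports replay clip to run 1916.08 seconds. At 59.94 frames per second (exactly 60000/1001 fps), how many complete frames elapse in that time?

114849 frames

Frames = 1916.08 × 60000/1001 = 114964800/1001 ≈ 114849.9500.
Complete frames: 114849.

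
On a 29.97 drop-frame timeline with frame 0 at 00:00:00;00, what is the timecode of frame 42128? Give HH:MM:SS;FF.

00:23:25;20

Ten DF minutes hold 17982 frames, so frame 42128 lies in block 2 (frames 35964–53945) with 6164 frames into that block.
The block's first minute is 1800 frames and the rest 1798 each; 6164 frames reaches minute 3, so 2 × 18 + 3 × 2 = 42 labels have been skipped so far.
Adding those back, label number 42128 + 42 = 42170 at 30 labels/s is 1405 s + 20 f = 0 h 23 min 25 s frame 20, i.e. 00:23:25;20.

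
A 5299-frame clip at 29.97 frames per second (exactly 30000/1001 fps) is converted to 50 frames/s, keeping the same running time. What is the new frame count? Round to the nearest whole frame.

8840 frames

Frames at target rate = 5299 × (50) / (30000/1001) = 5304299/600 ≈ 8840.498.
Nearest whole frame: 8840.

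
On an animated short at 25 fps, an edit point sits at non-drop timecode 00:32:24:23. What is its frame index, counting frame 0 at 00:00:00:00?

frame 48623

Total seconds to the label: (0 × 3600 + 32 × 60 + 24) = 1944.
Frame index = 1944 × 25 + 23 = 48623.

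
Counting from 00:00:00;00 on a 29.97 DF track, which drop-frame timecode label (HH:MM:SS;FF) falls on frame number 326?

00:00:10;26

Each 10-minute DF block holds 10 × 60 × 30 − 9 × 2 = 17982 frames. 326 ÷ 17982 → 0 full blocks, remainder 326.
Within the partial block the first minute is 1800 frames and each further minute 1798, so 0 further minute boundaries passed. Total skipped labels = 18 × 0 + 2 × 0 = 0.
Non-drop label index = 326 + 0 = 326; at 30 labels/s that is 00:00:10:26, i.e. DF 00:00:10;26.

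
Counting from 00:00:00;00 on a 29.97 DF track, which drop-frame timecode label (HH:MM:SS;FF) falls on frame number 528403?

Ten DF minutes hold 17982 frames, so frame 528403 lies in block 29 (frames 521478–539459) with 6925 frames into that block.
The block's first minute is 1800 frames and the rest 1798 each; 6925 frames reaches minute 3, so 29 × 18 + 3 × 2 = 528 labels have been skipped so far.
Adding those back, label number 528403 + 528 = 528931 at 30 labels/s is 17631 s + 1 f = 4 h 53 min 51 s frame 1, i.e. 04:53:51;01.

04:53:51;01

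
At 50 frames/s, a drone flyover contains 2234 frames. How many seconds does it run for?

Running time = 2234 / (50) = 44.68 s.

44.68 seconds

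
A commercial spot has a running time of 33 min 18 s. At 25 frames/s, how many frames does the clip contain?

33 min 18 s = 1998 s.
Frames = 1998 × 25 = 49950.

49950 frames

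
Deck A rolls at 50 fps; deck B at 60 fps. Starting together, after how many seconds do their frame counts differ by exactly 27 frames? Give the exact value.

The gap grows by |60 − 50| = 10 frames per second.
Time for a 27-frame gap: 27 ÷ (10) = 2.7 s.

2.7 seconds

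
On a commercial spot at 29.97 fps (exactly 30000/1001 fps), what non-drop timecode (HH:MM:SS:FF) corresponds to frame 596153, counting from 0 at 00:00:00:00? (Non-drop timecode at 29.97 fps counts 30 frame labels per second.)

05:31:11:23

596153 ÷ 30 = 19871 full seconds, remainder 23 frames.
19871 s = 5 h 31 min 11 s.
Timecode: 05:31:11:23.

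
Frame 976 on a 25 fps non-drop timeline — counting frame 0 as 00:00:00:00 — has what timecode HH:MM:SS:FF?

00:00:39:01

976 ÷ 25 = 39 full seconds, remainder 1 frame.
39 s = 0 h 0 min 39 s.
Timecode: 00:00:39:01.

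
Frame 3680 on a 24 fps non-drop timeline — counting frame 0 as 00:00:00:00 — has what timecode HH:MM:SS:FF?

00:02:33:08

3680 ÷ 24 = 153 full seconds, remainder 8 frames.
153 s = 0 h 2 min 33 s.
Timecode: 00:02:33:08.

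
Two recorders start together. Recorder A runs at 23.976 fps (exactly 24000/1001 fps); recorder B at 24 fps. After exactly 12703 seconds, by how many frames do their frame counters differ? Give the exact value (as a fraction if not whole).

A emits 24000/1001 × 12703 = 304872000/1001 frames; B emits 24 × 12703 = 304872.
Difference = 304872/1001 frames (≈ 304.5674); B is ahead of A.

304872/1001 frames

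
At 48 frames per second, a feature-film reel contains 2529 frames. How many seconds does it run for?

Running time = 2529 / (48) = 52.6875 s.

52.6875 seconds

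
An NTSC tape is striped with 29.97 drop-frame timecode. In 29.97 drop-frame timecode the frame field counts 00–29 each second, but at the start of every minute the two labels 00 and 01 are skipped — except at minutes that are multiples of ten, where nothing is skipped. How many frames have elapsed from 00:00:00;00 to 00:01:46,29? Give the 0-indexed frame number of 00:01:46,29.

As if non-drop at 30 labels/s: (0 × 3600 + 1 × 60 + 46) × 30 + 29 = 3209.
Minute boundaries passed: 1; those not divisible by 10: 1 − 0 = 1; dropped labels = 2 × 1 = 2.
Actual frame index = 3209 − 2 = 3207.

3207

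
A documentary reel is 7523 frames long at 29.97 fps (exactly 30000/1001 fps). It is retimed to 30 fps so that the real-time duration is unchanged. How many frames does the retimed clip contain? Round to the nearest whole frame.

Frames at target rate = 7523 × (30) / (30000/1001) = 7530523/1000 ≈ 7530.523.
Nearest whole frame: 7531.

7531 frames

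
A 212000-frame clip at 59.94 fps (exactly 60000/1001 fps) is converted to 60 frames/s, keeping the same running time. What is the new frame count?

212212 frames

Target frames = source frames × (target rate / source rate) = 212000 × (60)/(60000/1001) = 212000 × 1001/1000 = 212212.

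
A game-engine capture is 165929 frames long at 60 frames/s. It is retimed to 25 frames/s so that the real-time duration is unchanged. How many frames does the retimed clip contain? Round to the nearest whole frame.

Frames at target rate = 165929 × (25) / (60) = 829645/12 ≈ 69137.083.
Nearest whole frame: 69137.

69137 frames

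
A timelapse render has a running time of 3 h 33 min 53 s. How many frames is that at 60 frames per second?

3 h 33 min 53 s = 12833 s.
Frames = 12833 × 60 = 769980.

769980 frames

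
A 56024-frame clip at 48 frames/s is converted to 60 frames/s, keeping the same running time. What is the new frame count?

Target frames = source frames × (target rate / source rate) = 56024 × (60)/(48) = 56024 × 5/4 = 70030.

70030 frames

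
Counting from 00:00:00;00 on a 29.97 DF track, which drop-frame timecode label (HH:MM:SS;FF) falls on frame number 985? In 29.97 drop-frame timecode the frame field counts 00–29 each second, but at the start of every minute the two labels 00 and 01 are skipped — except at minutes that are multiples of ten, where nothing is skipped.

00:00:32;25

Ten DF minutes hold 17982 frames, so frame 985 lies in block 0 (frames 0–17981) with 985 frames into that block.
The block's first minute is 1800 frames and the rest 1798 each; 985 frames reaches minute 0, so 0 × 18 + 0 × 2 = 0 labels have been skipped so far.
Adding those back, label number 985 + 0 = 985 at 30 labels/s is 32 s + 25 f = 0 h 0 min 32 s frame 25, i.e. 00:00:32;25.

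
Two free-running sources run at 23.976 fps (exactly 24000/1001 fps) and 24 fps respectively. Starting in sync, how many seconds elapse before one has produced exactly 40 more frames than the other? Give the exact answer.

The gap grows by |24 − 24000/1001| = 24/1001 frames per second.
Time for a 40-frame gap: 40 ÷ (24/1001) = 5005/3 s.

5005/3 seconds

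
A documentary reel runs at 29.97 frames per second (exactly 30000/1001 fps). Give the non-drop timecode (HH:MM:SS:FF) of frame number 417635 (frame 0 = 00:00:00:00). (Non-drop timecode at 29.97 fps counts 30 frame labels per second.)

417635 ÷ 30 = 13921 full seconds, remainder 5 frames.
13921 s = 3 h 52 min 1 s.
Timecode: 03:52:01:05.

03:52:01:05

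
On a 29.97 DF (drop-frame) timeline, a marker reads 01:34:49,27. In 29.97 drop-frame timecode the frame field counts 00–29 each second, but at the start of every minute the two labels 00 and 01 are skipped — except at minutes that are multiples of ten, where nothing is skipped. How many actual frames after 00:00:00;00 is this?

170527

As if non-drop at 30 labels/s: (1 × 3600 + 34 × 60 + 49) × 30 + 27 = 170697.
Minute boundaries passed: 94; those not divisible by 10: 94 − 9 = 85; dropped labels = 2 × 85 = 170.
Actual frame index = 170697 − 170 = 170527.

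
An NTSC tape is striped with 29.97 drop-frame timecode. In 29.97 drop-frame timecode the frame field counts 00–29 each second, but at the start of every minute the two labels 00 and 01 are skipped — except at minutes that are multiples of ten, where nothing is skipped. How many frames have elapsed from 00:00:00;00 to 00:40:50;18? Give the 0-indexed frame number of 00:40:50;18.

73446

As if non-drop at 30 labels/s: (0 × 3600 + 40 × 60 + 50) × 30 + 18 = 73518.
Minute boundaries passed: 40; those not divisible by 10: 40 − 4 = 36; dropped labels = 2 × 36 = 72.
Actual frame index = 73518 − 72 = 73446.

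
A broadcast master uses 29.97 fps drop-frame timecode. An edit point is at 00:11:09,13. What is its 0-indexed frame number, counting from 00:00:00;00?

20063

As if non-drop at 30 labels/s: (0 × 3600 + 11 × 60 + 9) × 30 + 13 = 20083.
Minute boundaries passed: 11; those not divisible by 10: 11 − 1 = 10; dropped labels = 2 × 10 = 20.
Actual frame index = 20083 − 20 = 20063.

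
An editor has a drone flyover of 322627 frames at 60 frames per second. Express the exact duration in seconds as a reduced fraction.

322627/60 seconds

Running time = 322627 ÷ (60) = 322627 × 1/60 = 322627/60 s.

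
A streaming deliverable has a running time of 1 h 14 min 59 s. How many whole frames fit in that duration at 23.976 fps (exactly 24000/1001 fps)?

107868 frames

1 h 14 min 59 s = 4499 s.
Frames = 4499 × 24000/1001 = 9816000/91 ≈ 107868.1319.
Complete frames: 107868.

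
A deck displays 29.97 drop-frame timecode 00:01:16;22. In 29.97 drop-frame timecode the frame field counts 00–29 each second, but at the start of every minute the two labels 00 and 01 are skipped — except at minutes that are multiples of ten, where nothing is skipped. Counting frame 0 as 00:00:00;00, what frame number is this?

Complete 10-minute blocks: 0, each 17982 frames → 0.
Remaining 1 whole minute in the current block: 1800 + 0 × 1798 = 1800 frames.
Within the current minute: 16 × 30 + 22 − 2 = 500 (labels ;00/;01 skipped at this minute). Total = 0 + 1800 + 500 = 2300.

2300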